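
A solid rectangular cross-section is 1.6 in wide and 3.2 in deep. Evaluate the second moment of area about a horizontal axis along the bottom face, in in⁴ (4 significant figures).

The section: 1.6 × 3.2, A = 5.12 in², y = 1.6 in, Ī = 4.36907 in⁴.
Transfer it to a horizontal axis along the bottom face using Ī + A·d² with d = y − 0:
  the section: d = 1.6 in → contributes +17.4763 in⁴
Total I = 17.4763 in⁴.

I_base ≈ 17.48 in⁴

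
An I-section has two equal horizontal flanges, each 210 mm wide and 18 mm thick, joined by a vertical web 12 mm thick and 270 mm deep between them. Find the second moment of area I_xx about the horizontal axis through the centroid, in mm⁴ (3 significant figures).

Treat the section as a set of non-overlapping primitives; coordinates are from the bounding-box lower-left.
Bottom flange: 210 × 18, A = 3 780 mm², y = 9 mm, Ī = 102 060 mm⁴.
Web: 12 × 270, A = 3 240 mm², y = 153 mm, Ī = 19 683 000 mm⁴.
Top flange: 210 × 18, A = 3 780 mm², y = 297 mm, Ī = 102 060 mm⁴.
By symmetry the centroid is at mid-height, ȳ = 153 mm.
Transfer each piece to the horizontal axis through the centroid using Ī + A·d² with d = y − 153:
  bottom flange: d = -144 mm → contributes +78 484 140 mm⁴
  web: d = 0 mm → contributes +19 683 000 mm⁴
  top flange: d = 144 mm → contributes +78 484 140 mm⁴
Total I = 176 651 280 mm⁴.

I_xx ≈ 1.77 × 10⁸ mm⁴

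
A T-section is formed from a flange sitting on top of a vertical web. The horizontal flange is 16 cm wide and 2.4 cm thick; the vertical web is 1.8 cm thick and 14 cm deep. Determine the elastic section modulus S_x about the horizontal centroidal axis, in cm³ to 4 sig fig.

Split into non-overlapping primitives; take the origin at the lower-left of the bounding box.
Flange: 16 × 2.4, A = 38.4 cm², y = 15.2 cm, Ī = 18.432 cm⁴.
Web: 1.8 × 14, A = 25.2 cm², y = 7 cm, Ī = 411.6 cm⁴.
Centroid: ȳ = ΣA·y / ΣA = 11.9509 cm.
Transfer each piece to the horizontal centroidal axis using Ī + A·d² with d = y − 11.9509:
  flange: d = 3.24906 cm → contributes +423.797 cm⁴
  web: d = -4.95094 cm → contributes +1029.3 cm⁴
Total I = 1453.09 cm⁴.
Extreme fibre distance c = 11.9509 cm; S = I/c = 121.588 cm³.

S_x ≈ 121.6 cm³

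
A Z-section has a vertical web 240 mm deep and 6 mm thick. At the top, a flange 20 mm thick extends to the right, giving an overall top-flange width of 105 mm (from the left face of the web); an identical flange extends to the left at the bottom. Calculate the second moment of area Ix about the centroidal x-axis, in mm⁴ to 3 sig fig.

Ix ≈ 5.50 × 10⁷ mm⁴

Break the section into simple shapes (no overlaps), measuring from the bottom-left corner of the bounding box.
Web: 6 × 240, A = 1 440 mm², y = 120 mm, Ī = 6 912 000 mm⁴.
Top flange (beyond web): 99 × 20, A = 1 980 mm², y = 230 mm, Ī = 66 000 mm⁴.
Bottom flange (beyond web): 99 × 20, A = 1 980 mm², y = 10 mm, Ī = 66 000 mm⁴.
Centroid: ȳ = ΣA·y / ΣA = 120 mm.
Transfer each piece to the centroidal x-axis using Ī + A·d² with d = y − 120:
  web: d = 0 mm → contributes +6 912 000 mm⁴
  top flange (beyond web): d = 110 mm → contributes +24 024 000 mm⁴
  bottom flange (beyond web): d = -110 mm → contributes +24 024 000 mm⁴
Total I = 54 960 000 mm⁴.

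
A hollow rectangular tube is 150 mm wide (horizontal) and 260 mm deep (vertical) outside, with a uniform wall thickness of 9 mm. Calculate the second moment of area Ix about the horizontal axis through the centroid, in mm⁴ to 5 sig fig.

Break the section into simple shapes (no overlaps), measuring from the bottom-left corner of the bounding box.
Outer rectangle: 150 × 260, A = 39 000 mm², y = 130 mm, Ī = 219 700 000 mm⁴.
Inner void (subtracted): 132 × 242, A = 31 944 mm², y = 130 mm, Ī = 155 897 368 mm⁴.
By symmetry the centroid is at mid-height, ȳ = 130 mm.
All pieces are centred on the horizontal axis through the centroid, so I = ΣĪ (holes subtracted) = 63 802 632 mm⁴.

Ix ≈ 6.3803 × 10⁷ mm⁴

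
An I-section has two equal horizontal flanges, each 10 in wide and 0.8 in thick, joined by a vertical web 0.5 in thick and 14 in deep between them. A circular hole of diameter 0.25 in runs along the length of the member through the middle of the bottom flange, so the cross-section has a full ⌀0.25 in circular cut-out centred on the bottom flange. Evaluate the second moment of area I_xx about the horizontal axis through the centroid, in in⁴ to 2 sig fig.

Decompose the section into non-overlapping parts with the origin at the bottom-left of its bounding rectangle.
Bottom flange: 10 × 0.8, A = 8 in², y = 0.4 in, Ī = 0.4267 in⁴.
Web: 0.5 × 14, A = 7 in², y = 7.8 in, Ī = 114.3 in⁴.
Top flange: 10 × 0.8, A = 8 in², y = 15.2 in, Ī = 0.4267 in⁴.
Hole (subtracted): ⌀0.25, A = 0.04909 in², y = 0.4 in, Ī = 0.0001917 in⁴.
Centroid: ȳ = ΣA·y / ΣA = 7.816 in.
Transfer each piece to the horizontal axis through the centroid using Ī + A·d² with d = y − 7.816:
  bottom flange: d = -7.416 in → contributes +440.4 in⁴
  web: d = -0.01583 in → contributes +114.3 in⁴
  top flange: d = 7.384 in → contributes +436.6 in⁴
  hole: d = -7.416 in → contributes −2.7 in⁴
Total I = 988.7 in⁴.

I_xx ≈ 990 in⁴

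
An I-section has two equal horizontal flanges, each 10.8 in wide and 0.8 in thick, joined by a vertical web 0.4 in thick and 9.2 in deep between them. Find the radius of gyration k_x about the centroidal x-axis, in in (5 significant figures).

k_x ≈ 4.6790 in

Break the section into simple shapes (no overlaps), measuring from the bottom-left corner of the bounding box.
Bottom flange: 10.8 × 0.8, A = 8.64 in², y = 0.4 in, Ī = 0.4608 in⁴.
Web: 0.4 × 9.2, A = 3.68 in², y = 5.4 in, Ī = 25.95627 in⁴.
Top flange: 10.8 × 0.8, A = 8.64 in², y = 10.4 in, Ī = 0.4608 in⁴.
By symmetry the centroid is at mid-height, ȳ = 5.4 in.
Transfer each piece to the centroidal x-axis using Ī + A·d² with d = y − 5.4:
  bottom flange: d = -5 in → contributes +216.4608 in⁴
  web: d = 0 in → contributes +25.95627 in⁴
  top flange: d = 5 in → contributes +216.4608 in⁴
Total I = 458.8779 in⁴.
Radius of gyration: k = √(I/A) = √(458.8779 / 20.96) = 4.678999 in.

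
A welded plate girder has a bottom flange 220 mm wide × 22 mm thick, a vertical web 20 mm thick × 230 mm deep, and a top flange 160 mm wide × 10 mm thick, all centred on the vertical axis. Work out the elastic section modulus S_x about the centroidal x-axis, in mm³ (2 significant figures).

S_x ≈ 6.4 × 10⁵ mm³

Decompose the section into non-overlapping parts with the origin at the bottom-left of its bounding rectangle.
Bottom plate: 220 × 22, A = 4 840 mm², y = 11 mm, Ī = 195 213 mm⁴.
Web plate: 20 × 230, A = 4 600 mm², y = 137 mm, Ī = 20 278 333 mm⁴.
Top plate: 160 × 10, A = 1 600 mm², y = 257 mm, Ī = 13 333 mm⁴.
Centroid: ȳ = ΣA·y / ΣA = 99.15 mm.
Transfer each piece to the centroidal x-axis using Ī + A·d² with d = y − 99.15:
  bottom plate: d = -88.15 mm → contributes +37 805 913 mm⁴
  web plate: d = 37.85 mm → contributes +26 867 640 mm⁴
  top plate: d = 157.8 mm → contributes +39 878 831 mm⁴
Total I = 104 552 384 mm⁴.
Extreme fibre distance c = 162.8 mm; S = I/c = 642 025 mm³.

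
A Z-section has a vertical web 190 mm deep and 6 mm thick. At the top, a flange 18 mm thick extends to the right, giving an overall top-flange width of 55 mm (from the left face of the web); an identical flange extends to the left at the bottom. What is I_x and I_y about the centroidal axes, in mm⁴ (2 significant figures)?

I_x ≈ 1.7 × 10⁷ mm⁴, I_y ≈ 1.7 × 10⁶ mm⁴

Break the section into simple shapes (no overlaps), measuring from the bottom-left corner of the bounding box.
Web: 6 × 190, A = 1 140 mm², y = 95 mm, Ī = 3 429 500 mm⁴.
Top flange (beyond web): 49 × 18, A = 882 mm², y = 181 mm, Ī = 23 814 mm⁴.
Bottom flange (beyond web): 49 × 18, A = 882 mm², y = 9 mm, Ī = 23 814 mm⁴.
Centroid: ȳ = ΣA·y / ΣA = 95 mm.
Transfer each piece to the centroidal x-axis using Ī + A·d² with d = y − 95:
  web: d = 0 mm → contributes +3 429 500 mm⁴
  top flange (beyond web): d = 86 mm → contributes +6 547 086 mm⁴
  bottom flange (beyond web): d = -86 mm → contributes +6 547 086 mm⁴
Total I = 16 523 672 mm⁴.
For the y-axis: x̄ = 52 mm.
Repeating about the centroidal y-axis gives I_y = 1 690 392 mm⁴.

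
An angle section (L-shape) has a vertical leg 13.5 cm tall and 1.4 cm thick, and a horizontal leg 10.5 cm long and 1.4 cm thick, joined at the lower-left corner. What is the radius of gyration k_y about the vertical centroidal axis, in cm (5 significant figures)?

k_y ≈ 3.0831 cm

Decompose the section into non-overlapping parts with the origin at the bottom-left of its bounding rectangle.
Vertical leg: 1.4 × 13.5, A = 18.9 cm², x = 0.7 cm, Ī = 3.087 cm⁴.
Horizontal leg (remainder): 9.1 × 1.4, A = 12.74 cm², x = 5.95 cm, Ī = 87.91662 cm⁴.
Centroid: x̄ = ΣA·x / ΣA = 2.813938 cm.
Transfer each piece to the vertical centroidal axis using Ī + A·d² with d = x − 2.813938:
  vertical leg: d = -2.113938 cm → contributes +87.54607 cm⁴
  horizontal leg (remainder): d = 3.136062 cm → contributes +213.213 cm⁴
Total I = 300.7591 cm⁴.
Radius of gyration: k = √(I/A) = √(300.7591 / 31.64) = 3.083125 cm.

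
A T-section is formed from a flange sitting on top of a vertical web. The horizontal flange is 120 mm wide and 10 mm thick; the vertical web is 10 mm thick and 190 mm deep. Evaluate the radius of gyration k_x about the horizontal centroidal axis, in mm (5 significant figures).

Treat the section as a set of non-overlapping primitives; coordinates are from the bounding-box lower-left.
Flange: 120 × 10, A = 1 200 mm², y = 195 mm, Ī = 10 000 mm⁴.
Web: 10 × 190, A = 1 900 mm², y = 95 mm, Ī = 5 715 833 mm⁴.
Centroid: ȳ = ΣA·y / ΣA = 133.7097 mm.
Transfer each piece to the horizontal centroidal axis using Ī + A·d² with d = y − 133.7097:
  flange: d = 61.29032 mm → contributes +4 517 804 mm⁴
  web: d = -38.70968 mm → contributes +8 562 868 mm⁴
Total I = 13 080 672 mm⁴.
Radius of gyration: k = √(I/A) = √(13 080 672 / 3 100) = 64.95823 mm.

k_x ≈ 64.958 mm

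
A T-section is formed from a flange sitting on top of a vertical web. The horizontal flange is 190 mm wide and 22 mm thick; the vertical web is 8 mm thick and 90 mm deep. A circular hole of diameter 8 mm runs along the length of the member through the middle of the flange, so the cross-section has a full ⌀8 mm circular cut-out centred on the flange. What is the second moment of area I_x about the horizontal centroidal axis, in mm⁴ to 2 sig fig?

I_x ≈ 2.6 × 10⁶ mm⁴

Decompose the section into non-overlapping parts with the origin at the bottom-left of its bounding rectangle.
Flange: 190 × 22, A = 4 180 mm², y = 101 mm, Ī = 168 593 mm⁴.
Web: 8 × 90, A = 720 mm², y = 45 mm, Ī = 486 000 mm⁴.
Hole (subtracted): ⌀8, A = 50.27 mm², y = 101 mm, Ī = 201.1 mm⁴.
Centroid: ȳ = ΣA·y / ΣA = 92.69 mm.
Transfer each piece to the horizontal centroidal axis using Ī + A·d² with d = y − 92.69:
  flange: d = 8.314 mm → contributes +457 516 mm⁴
  web: d = -47.69 mm → contributes +2 123 257 mm⁴
  hole: d = 8.314 mm → contributes −3 675 mm⁴
Total I = 2 577 098 mm⁴.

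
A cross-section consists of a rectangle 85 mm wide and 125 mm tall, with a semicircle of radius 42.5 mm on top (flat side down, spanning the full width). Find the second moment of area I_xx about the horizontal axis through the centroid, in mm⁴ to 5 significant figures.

Break the section into simple shapes (no overlaps), measuring from the bottom-left corner of the bounding box.
Rectangular body: 85 × 125, A = 10 625 mm², y = 62.5 mm, Ī = 13 834 635 mm⁴.
Semicircular cap: semicircle r = 42.5, A = 2837.251 mm², y = 143.0376 mm, Ī = 358086.4 mm⁴.
Centroid: ȳ = ΣA·y / ΣA = 79.47378 mm.
Transfer each piece to the horizontal axis through the centroid using Ī + A·d² with d = y − 79.47378:
  rectangular body: d = -16.97378 mm → contributes +16 895 795 mm⁴
  semicircular cap: d = 63.56378 mm → contributes +11 821 585 mm⁴
Total I = 28 717 380 mm⁴.

I_xx ≈ 2.8717 × 10⁷ mm⁴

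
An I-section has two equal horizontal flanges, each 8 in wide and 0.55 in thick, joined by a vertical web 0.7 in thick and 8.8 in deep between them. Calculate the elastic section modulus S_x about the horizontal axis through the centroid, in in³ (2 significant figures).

S_x ≈ 47 in³

Split into non-overlapping primitives; take the origin at the lower-left of the bounding box.
Bottom flange: 8 × 0.55, A = 4.4 in², y = 0.275 in, Ī = 0.1109 in⁴.
Web: 0.7 × 8.8, A = 6.16 in², y = 4.95 in, Ī = 39.75 in⁴.
Top flange: 8 × 0.55, A = 4.4 in², y = 9.625 in, Ī = 0.1109 in⁴.
By symmetry the centroid is at mid-height, ȳ = 4.95 in.
Transfer each piece to the horizontal axis through the centroid using Ī + A·d² with d = y − 4.95:
  bottom flange: d = -4.675 in → contributes +96.28 in⁴
  web: d = 0 in → contributes +39.75 in⁴
  top flange: d = 4.675 in → contributes +96.28 in⁴
Total I = 232.3 in⁴.
Extreme fibre distance c = 4.95 in; S = I/c = 46.93 in³.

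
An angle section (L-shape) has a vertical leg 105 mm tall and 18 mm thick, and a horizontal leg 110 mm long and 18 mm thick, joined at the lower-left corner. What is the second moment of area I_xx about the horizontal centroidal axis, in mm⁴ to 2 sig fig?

Split into non-overlapping primitives; take the origin at the lower-left of the bounding box.
Vertical leg: 18 × 105, A = 1 890 mm², y = 52.5 mm, Ī = 1 736 438 mm⁴.
Horizontal leg (remainder): 92 × 18, A = 1 656 mm², y = 9 mm, Ī = 44 712 mm⁴.
Centroid: ȳ = ΣA·y / ΣA = 32.19 mm.
Transfer each piece to the horizontal centroidal axis using Ī + A·d² with d = y − 32.19:
  vertical leg: d = 20.31 mm → contributes +2 516 418 mm⁴
  horizontal leg (remainder): d = -23.19 mm → contributes +934 907 mm⁴
Total I = 3 451 324 mm⁴.

I_xx ≈ 3.5 × 10⁶ mm⁴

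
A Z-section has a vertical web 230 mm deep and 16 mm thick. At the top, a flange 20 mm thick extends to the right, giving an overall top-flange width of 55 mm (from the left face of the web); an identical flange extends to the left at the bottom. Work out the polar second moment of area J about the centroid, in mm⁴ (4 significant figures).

J ≈ 3.493 × 10⁷ mm⁴

Decompose the section into non-overlapping parts with the origin at the bottom-left of its bounding rectangle.
Web: 16 × 230, A = 3 680 mm², y = 115 mm, Ī = 16 222 667 mm⁴.
Top flange (beyond web): 39 × 20, A = 780 mm², y = 220 mm, Ī = 26 000 mm⁴.
Bottom flange (beyond web): 39 × 20, A = 780 mm², y = 10 mm, Ī = 26 000 mm⁴.
Centroid: ȳ = ΣA·y / ΣA = 115 mm.
Transfer each piece to the centroidal x-axis using Ī + A·d² with d = y − 115:
  web: d = 0 mm → contributes +16 222 667 mm⁴
  top flange (beyond web): d = 105 mm → contributes +8 625 500 mm⁴
  bottom flange (beyond web): d = -105 mm → contributes +8 625 500 mm⁴
Total I = 33 473 667 mm⁴.
For the y-axis: x̄ = 47 mm.
Repeating about the centroidal y-axis gives I_y = 1 455 987 mm⁴.
Polar second moment: J = I_x + I_y = 34 929 653 mm⁴.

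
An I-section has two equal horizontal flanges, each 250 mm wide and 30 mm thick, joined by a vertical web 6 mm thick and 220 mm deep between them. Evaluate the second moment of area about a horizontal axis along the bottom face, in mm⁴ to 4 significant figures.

Treat the section as a set of non-overlapping primitives; coordinates are from the bounding-box lower-left.
Bottom flange: 250 × 30, A = 7 500 mm², y = 15 mm, Ī = 562 500 mm⁴.
Web: 6 × 220, A = 1 320 mm², y = 140 mm, Ī = 5 324 000 mm⁴.
Top flange: 250 × 30, A = 7 500 mm², y = 265 mm, Ī = 562 500 mm⁴.
Transfer each piece to the bottom edge using Ī + A·d² with d = y − 0:
  bottom flange: d = 15 mm → contributes +2 250 000 mm⁴
  web: d = 140 mm → contributes +31 196 000 mm⁴
  top flange: d = 265 mm → contributes +527 250 000 mm⁴
Total I = 560 696 000 mm⁴.

I_base ≈ 5.607 × 10⁸ mm⁴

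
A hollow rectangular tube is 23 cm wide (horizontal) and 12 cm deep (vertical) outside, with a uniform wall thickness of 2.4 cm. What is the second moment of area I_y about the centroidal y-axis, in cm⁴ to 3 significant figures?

Treat the section as a set of non-overlapping primitives; coordinates are from the bounding-box lower-left.
Outer rectangle: 23 × 12, A = 276 cm², x = 11.5 cm, Ī = 12 167 cm⁴.
Inner void (subtracted): 18.2 × 7.2, A = 131.04 cm², x = 11.5 cm, Ī = 3617.1 cm⁴.
By symmetry the centroid is at mid-width, x̄ = 11.5 cm.
All pieces are centred on the centroidal y-axis, so I = ΣĪ (holes subtracted) = 8549.9 cm⁴.

I_y ≈ 8550 cm⁴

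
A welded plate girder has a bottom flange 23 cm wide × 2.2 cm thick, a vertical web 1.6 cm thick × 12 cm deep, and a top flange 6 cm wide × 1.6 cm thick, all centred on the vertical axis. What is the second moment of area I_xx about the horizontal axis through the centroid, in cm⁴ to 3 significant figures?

Treat the section as a set of non-overlapping primitives; coordinates are from the bounding-box lower-left.
Bottom plate: 23 × 2.2, A = 50.6 cm², y = 1.1 cm, Ī = 20.409 cm⁴.
Web plate: 1.6 × 12, A = 19.2 cm², y = 8.2 cm, Ī = 230.4 cm⁴.
Top plate: 6 × 1.6, A = 9.6 cm², y = 15 cm, Ī = 2.048 cm⁴.
Centroid: ȳ = ΣA·y / ΣA = 4.4975 cm.
Transfer each piece to the horizontal axis through the centroid using Ī + A·d² with d = y − 4.4975:
  bottom plate: d = -3.3975 cm → contributes +604.48 cm⁴
  web plate: d = 3.7025 cm → contributes +493.61 cm⁴
  top plate: d = 10.503 cm → contributes +1 061 cm⁴
Total I = 2 159 cm⁴.

I_xx ≈ 2160 cm⁴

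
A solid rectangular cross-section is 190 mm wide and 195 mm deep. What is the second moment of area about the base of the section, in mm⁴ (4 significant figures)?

The section: 190 × 195, A = 37 050 mm², y = 97.5 mm, Ī = 117 402 188 mm⁴.
Transfer it to the base of the section using Ī + A·d² with d = y − 0:
  the section: d = 97.5 mm → contributes +469 608 750 mm⁴
Total I = 469 608 750 mm⁴.

I_base ≈ 4.696 × 10⁸ mm⁴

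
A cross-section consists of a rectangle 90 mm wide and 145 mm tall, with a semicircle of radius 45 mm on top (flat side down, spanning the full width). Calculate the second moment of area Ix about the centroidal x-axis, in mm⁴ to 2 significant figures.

Break the section into simple shapes (no overlaps), measuring from the bottom-left corner of the bounding box.
Rectangular body: 90 × 145, A = 13 050 mm², y = 72.5 mm, Ī = 22 864 688 mm⁴.
Semicircular cap: semicircle r = 45, A = 3 181 mm², y = 164.1 mm, Ī = 450 072 mm⁴.
Centroid: ȳ = ΣA·y / ΣA = 90.45 mm.
Transfer each piece to the centroidal x-axis using Ī + A·d² with d = y − 90.45:
  rectangular body: d = -17.95 mm → contributes +27 069 966 mm⁴
  semicircular cap: d = 73.65 mm → contributes +17 702 902 mm⁴
Total I = 44 772 867 mm⁴.

Ix ≈ 4.5 × 10⁷ mm⁴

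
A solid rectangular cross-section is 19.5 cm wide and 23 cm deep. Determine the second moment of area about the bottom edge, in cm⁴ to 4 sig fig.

I_base ≈ 7.909 × 10⁴ cm⁴

The section: 19.5 × 23, A = 448.5 cm², y = 11.5 cm, Ī = 19771.4 cm⁴.
Transfer it to the bottom edge using Ī + A·d² with d = y − 0:
  the section: d = 11.5 cm → contributes +79085.5 cm⁴
Total I = 79085.5 cm⁴.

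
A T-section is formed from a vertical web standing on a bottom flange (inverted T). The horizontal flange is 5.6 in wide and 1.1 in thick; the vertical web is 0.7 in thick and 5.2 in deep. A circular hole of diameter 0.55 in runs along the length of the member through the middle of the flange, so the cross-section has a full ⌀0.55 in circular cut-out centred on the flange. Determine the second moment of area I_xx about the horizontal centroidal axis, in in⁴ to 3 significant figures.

I_xx ≈ 31.2 in⁴

Split into non-overlapping primitives; take the origin at the lower-left of the bounding box.
Flange: 5.6 × 1.1, A = 6.16 in², y = 0.55 in, Ī = 0.62113 in⁴.
Web: 0.7 × 5.2, A = 3.64 in², y = 3.7 in, Ī = 8.2021 in⁴.
Hole (subtracted): ⌀0.55, A = 0.23758 in², y = 0.55 in, Ī = 0.0044918 in⁴.
Centroid: ȳ = ΣA·y / ΣA = 1.7491 in.
Transfer each piece to the horizontal centroidal axis using Ī + A·d² with d = y − 1.7491:
  flange: d = -1.1991 in → contributes +9.4778 in⁴
  web: d = 1.9509 in → contributes +22.056 in⁴
  hole: d = -1.1991 in → contributes −0.34608 in⁴
Total I = 31.188 in⁴.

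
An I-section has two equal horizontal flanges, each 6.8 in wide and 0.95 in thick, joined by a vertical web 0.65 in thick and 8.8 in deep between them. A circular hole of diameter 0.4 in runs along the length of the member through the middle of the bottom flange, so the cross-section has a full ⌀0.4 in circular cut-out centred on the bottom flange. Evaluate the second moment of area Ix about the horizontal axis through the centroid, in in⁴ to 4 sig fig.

Split into non-overlapping primitives; take the origin at the lower-left of the bounding box.
Bottom flange: 6.8 × 0.95, A = 6.46 in², y = 0.475 in, Ī = 0.485846 in⁴.
Web: 0.65 × 8.8, A = 5.72 in², y = 5.35 in, Ī = 36.9131 in⁴.
Top flange: 6.8 × 0.95, A = 6.46 in², y = 10.225 in, Ī = 0.485846 in⁴.
Hole (subtracted): ⌀0.4, A = 0.125664 in², y = 0.475 in, Ī = 0.00125664 in⁴.
Centroid: ȳ = ΣA·y / ΣA = 5.38309 in.
Transfer each piece to the horizontal axis through the centroid using Ī + A·d² with d = y − 5.38309:
  bottom flange: d = -4.90809 in → contributes +156.103 in⁴
  web: d = -0.0330884 in → contributes +36.9193 in⁴
  top flange: d = 4.84191 in → contributes +151.935 in⁴
  hole: d = -4.90809 in → contributes −3.02841 in⁴
Total I = 341.929 in⁴.

Ix ≈ 341.9 in⁴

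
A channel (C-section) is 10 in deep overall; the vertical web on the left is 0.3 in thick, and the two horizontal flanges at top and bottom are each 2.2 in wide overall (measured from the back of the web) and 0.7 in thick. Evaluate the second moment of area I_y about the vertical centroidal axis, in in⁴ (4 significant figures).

I_y ≈ 2.529 in⁴

Split into non-overlapping primitives; take the origin at the lower-left of the bounding box.
Web: 0.3 × 10, A = 3 in², x = 0.15 in, Ī = 0.0225 in⁴.
Top flange (beyond web): 1.9 × 0.7, A = 1.33 in², x = 1.25 in, Ī = 0.400108 in⁴.
Bottom flange (beyond web): 1.9 × 0.7, A = 1.33 in², x = 1.25 in, Ī = 0.400108 in⁴.
Centroid: x̄ = ΣA·x / ΣA = 0.666961 in.
Transfer each piece to the vertical centroidal axis using Ī + A·d² with d = x − 0.666961:
  web: d = -0.516961 in → contributes +0.824246 in⁴
  top flange (beyond web): d = 0.583039 in → contributes +0.852221 in⁴
  bottom flange (beyond web): d = 0.583039 in → contributes +0.852221 in⁴
Total I = 2.52869 in⁴.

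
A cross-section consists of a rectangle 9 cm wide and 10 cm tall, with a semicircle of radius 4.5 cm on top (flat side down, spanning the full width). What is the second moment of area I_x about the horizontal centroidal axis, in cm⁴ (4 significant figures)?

I_x ≈ 1917 cm⁴

Split into non-overlapping primitives; take the origin at the lower-left of the bounding box.
Rectangular body: 9 × 10, A = 90 cm², y = 5 cm, Ī = 750 cm⁴.
Semicircular cap: semicircle r = 4.5, A = 31.8086 cm², y = 11.9099 cm, Ī = 45.0072 cm⁴.
Centroid: ȳ = ΣA·y / ΣA = 6.80441 cm.
Transfer each piece to the horizontal centroidal axis using Ī + A·d² with d = y − 6.80441:
  rectangular body: d = -1.80441 cm → contributes +1043.03 cm⁴
  semicircular cap: d = 5.10545 cm → contributes +874.117 cm⁴
Total I = 1917.15 cm⁴.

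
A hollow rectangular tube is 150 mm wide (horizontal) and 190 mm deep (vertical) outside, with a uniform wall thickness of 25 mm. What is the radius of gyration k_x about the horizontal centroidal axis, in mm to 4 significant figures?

k_x ≈ 65.85 mm

Split into non-overlapping primitives; take the origin at the lower-left of the bounding box.
Outer rectangle: 150 × 190, A = 28 500 mm², y = 95 mm, Ī = 85 737 500 mm⁴.
Inner void (subtracted): 100 × 140, A = 14 000 mm², y = 95 mm, Ī = 22 866 667 mm⁴.
By symmetry the centroid is at mid-height, ȳ = 95 mm.
All pieces are centred on the horizontal centroidal axis, so I = ΣĪ (holes subtracted) = 62 870 833 mm⁴.
Radius of gyration: k = √(I/A) = √(62 870 833 / 14 500) = 65.8477 mm.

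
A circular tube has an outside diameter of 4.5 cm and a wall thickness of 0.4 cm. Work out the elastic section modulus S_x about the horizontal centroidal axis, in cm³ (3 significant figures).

S_x ≈ 4.86 cm³

Split into non-overlapping primitives; take the origin at the lower-left of the bounding box.
Outer circle: ⌀4.5, A = 15.904 cm², y = 2.25 cm, Ī = 20.129 cm⁴.
Bore (subtracted): ⌀3.7, A = 10.752 cm², y = 2.25 cm, Ī = 9.1998 cm⁴.
By symmetry the centroid is at mid-height, ȳ = 2.25 cm.
All pieces are centred on the horizontal centroidal axis, so I = ΣĪ (holes subtracted) = 10.929 cm⁴.
Extreme fibre distance c = 2.25 cm; S = I/c = 4.8574 cm³.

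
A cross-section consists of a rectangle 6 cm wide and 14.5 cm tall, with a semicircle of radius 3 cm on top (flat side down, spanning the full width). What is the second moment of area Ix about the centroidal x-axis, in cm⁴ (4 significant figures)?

Split into non-overlapping primitives; take the origin at the lower-left of the bounding box.
Rectangular body: 6 × 14.5, A = 87 cm², y = 7.25 cm, Ī = 1524.31 cm⁴.
Semicircular cap: semicircle r = 3, A = 14.1372 cm², y = 15.7732 cm, Ī = 8.89031 cm⁴.
Centroid: ȳ = ΣA·y / ΣA = 8.4414 cm.
Transfer each piece to the centroidal x-axis using Ī + A·d² with d = y − 8.4414:
  rectangular body: d = -1.1914 cm → contributes +1647.8 cm⁴
  semicircular cap: d = 7.33184 cm → contributes +768.847 cm⁴
Total I = 2416.65 cm⁴.

Ix ≈ 2417 cm⁴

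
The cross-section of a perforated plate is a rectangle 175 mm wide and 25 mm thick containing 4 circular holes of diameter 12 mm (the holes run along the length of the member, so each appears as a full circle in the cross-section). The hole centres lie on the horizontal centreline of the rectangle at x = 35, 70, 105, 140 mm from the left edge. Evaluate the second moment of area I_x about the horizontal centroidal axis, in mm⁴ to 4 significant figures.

I_x ≈ 2.238 × 10⁵ mm⁴

Split into non-overlapping primitives; take the origin at the lower-left of the bounding box.
Plate: 175 × 25, A = 4 375 mm², y = 12.5 mm, Ī = 227 865 mm⁴.
Hole 1 (subtracted): ⌀12, A = 113.097 mm², y = 12.5 mm, Ī = 1017.88 mm⁴.
Hole 2 (subtracted): ⌀12, A = 113.097 mm², y = 12.5 mm, Ī = 1017.88 mm⁴.
Hole 3 (subtracted): ⌀12, A = 113.097 mm², y = 12.5 mm, Ī = 1017.88 mm⁴.
Hole 4 (subtracted): ⌀12, A = 113.097 mm², y = 12.5 mm, Ī = 1017.88 mm⁴.
By symmetry the centroid is at mid-height, ȳ = 12.5 mm.
All pieces are centred on the horizontal centroidal axis, so I = ΣĪ (holes subtracted) = 223 793 mm⁴.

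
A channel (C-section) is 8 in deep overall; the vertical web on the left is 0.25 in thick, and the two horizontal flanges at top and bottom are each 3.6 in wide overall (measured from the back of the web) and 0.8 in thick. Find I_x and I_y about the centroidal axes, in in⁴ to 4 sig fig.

I_x ≈ 80.42 in⁴, I_y ≈ 9.742 in⁴

Treat the section as a set of non-overlapping primitives; coordinates are from the bounding-box lower-left.
Web: 0.25 × 8, A = 2 in², y = 4 in, Ī = 10.6667 in⁴.
Top flange (beyond web): 3.35 × 0.8, A = 2.68 in², y = 7.6 in, Ī = 0.142933 in⁴.
Bottom flange (beyond web): 3.35 × 0.8, A = 2.68 in², y = 0.4 in, Ī = 0.142933 in⁴.
By symmetry the centroid is at mid-height, ȳ = 4 in.
Transfer each piece to the centroidal x-axis using Ī + A·d² with d = y − 4:
  web: d = 0 in → contributes +10.6667 in⁴
  top flange (beyond web): d = 3.6 in → contributes +34.8757 in⁴
  bottom flange (beyond web): d = -3.6 in → contributes +34.8757 in⁴
Total I = 80.4181 in⁴.
For the y-axis: x̄ = 1.43587 in.
Repeating about the centroidal y-axis gives I_y = 9.74226 in⁴.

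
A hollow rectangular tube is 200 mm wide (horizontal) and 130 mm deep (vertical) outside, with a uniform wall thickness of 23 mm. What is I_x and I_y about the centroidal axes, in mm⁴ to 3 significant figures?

I_x ≈ 2.90 × 10⁷ mm⁴, I_y ≈ 6.11 × 10⁷ mm⁴

Break the section into simple shapes (no overlaps), measuring from the bottom-left corner of the bounding box.
Outer rectangle: 200 × 130, A = 26 000 mm², y = 65 mm, Ī = 36 616 667 mm⁴.
Inner void (subtracted): 154 × 84, A = 12 936 mm², y = 65 mm, Ī = 7 606 368 mm⁴.
By symmetry the centroid is at mid-height, ȳ = 65 mm.
All pieces are centred on the centroidal x-axis, so I = ΣĪ (holes subtracted) = 29 010 299 mm⁴.
Repeating about the centroidal y-axis gives I_y = 61 100 819 mm⁴.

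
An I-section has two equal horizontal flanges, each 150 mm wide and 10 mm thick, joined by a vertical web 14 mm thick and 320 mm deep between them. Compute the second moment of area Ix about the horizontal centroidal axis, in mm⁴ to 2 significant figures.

Ix ≈ 1.2 × 10⁸ mm⁴

Split into non-overlapping primitives; take the origin at the lower-left of the bounding box.
Bottom flange: 150 × 10, A = 1 500 mm², y = 5 mm, Ī = 12 500 mm⁴.
Web: 14 × 320, A = 4 480 mm², y = 170 mm, Ī = 38 229 333 mm⁴.
Top flange: 150 × 10, A = 1 500 mm², y = 335 mm, Ī = 12 500 mm⁴.
By symmetry the centroid is at mid-height, ȳ = 170 mm.
Transfer each piece to the horizontal centroidal axis using Ī + A·d² with d = y − 170:
  bottom flange: d = -165 mm → contributes +40 850 000 mm⁴
  web: d = 0 mm → contributes +38 229 333 mm⁴
  top flange: d = 165 mm → contributes +40 850 000 mm⁴
Total I = 119 929 333 mm⁴.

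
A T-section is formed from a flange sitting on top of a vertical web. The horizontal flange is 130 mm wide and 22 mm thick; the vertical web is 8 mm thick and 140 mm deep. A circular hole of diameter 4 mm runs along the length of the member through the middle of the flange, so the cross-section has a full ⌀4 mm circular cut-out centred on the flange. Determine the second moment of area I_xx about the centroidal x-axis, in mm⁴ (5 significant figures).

Treat the section as a set of non-overlapping primitives; coordinates are from the bounding-box lower-left.
Flange: 130 × 22, A = 2 860 mm², y = 151 mm, Ī = 115353.3 mm⁴.
Web: 8 × 140, A = 1 120 mm², y = 70 mm, Ī = 1 829 333 mm⁴.
Hole (subtracted): ⌀4, A = 12.56637 mm², y = 151 mm, Ī = 12.56637 mm⁴.
Centroid: ȳ = ΣA·y / ΣA = 128.1338 mm.
Transfer each piece to the centroidal x-axis using Ī + A·d² with d = y − 128.1338:
  flange: d = 22.86617 mm → contributes +1 610 737 mm⁴
  web: d = -58.13383 mm → contributes +5 614 421 mm⁴
  hole: d = 22.86617 mm → contributes −6583.039 mm⁴
Total I = 7 218 575 mm⁴.

I_xx ≈ 7.2186 × 10⁶ mm⁴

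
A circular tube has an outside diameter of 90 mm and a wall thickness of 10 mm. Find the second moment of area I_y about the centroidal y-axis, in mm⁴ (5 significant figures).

I_y ≈ 2.0420 × 10⁶ mm⁴

Split into non-overlapping primitives; take the origin at the lower-left of the bounding box.
Outer circle: ⌀90, A = 6361.725 mm², x = 45 mm, Ī = 3 220 623 mm⁴.
Bore (subtracted): ⌀70, A = 3848.451 mm², x = 45 mm, Ī = 1 178 588 mm⁴.
By symmetry the centroid is at mid-width, x̄ = 45 mm.
All pieces are centred on the centroidal y-axis, so I = ΣĪ (holes subtracted) = 2 042 035 mm⁴.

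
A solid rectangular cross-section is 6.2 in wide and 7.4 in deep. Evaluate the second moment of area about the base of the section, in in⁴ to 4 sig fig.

The section: 6.2 × 7.4, A = 45.88 in², y = 3.7 in, Ī = 209.366 in⁴.
Transfer it to the base of the section using Ī + A·d² with d = y − 0:
  the section: d = 3.7 in → contributes +837.463 in⁴
Total I = 837.463 in⁴.

I_base ≈ 837.5 in⁴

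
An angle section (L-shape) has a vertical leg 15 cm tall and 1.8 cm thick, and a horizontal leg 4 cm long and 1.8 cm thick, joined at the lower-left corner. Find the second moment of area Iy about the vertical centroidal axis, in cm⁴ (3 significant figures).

Treat the section as a set of non-overlapping primitives; coordinates are from the bounding-box lower-left.
Vertical leg: 1.8 × 15, A = 27 cm², x = 0.9 cm, Ī = 7.29 cm⁴.
Horizontal leg (remainder): 2.2 × 1.8, A = 3.96 cm², x = 2.9 cm, Ī = 1.5972 cm⁴.
Centroid: x̄ = ΣA·x / ΣA = 1.1558 cm.
Transfer each piece to the vertical centroidal axis using Ī + A·d² with d = x − 1.1558:
  vertical leg: d = -0.25581 cm → contributes +9.0569 cm⁴
  horizontal leg (remainder): d = 1.7442 cm → contributes +13.644 cm⁴
Total I = 22.701 cm⁴.

Iy ≈ 22.7 cm⁴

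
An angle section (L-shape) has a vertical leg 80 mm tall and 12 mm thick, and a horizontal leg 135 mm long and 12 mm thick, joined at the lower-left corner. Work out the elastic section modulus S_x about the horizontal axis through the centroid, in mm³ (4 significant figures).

S_x ≈ 1.984 × 10⁴ mm³

Decompose the section into non-overlapping parts with the origin at the bottom-left of its bounding rectangle.
Vertical leg: 12 × 80, A = 960 mm², y = 40 mm, Ī = 512 000 mm⁴.
Horizontal leg (remainder): 123 × 12, A = 1 476 mm², y = 6 mm, Ī = 17 712 mm⁴.
Centroid: ȳ = ΣA·y / ΣA = 19.399 mm.
Transfer each piece to the horizontal axis through the centroid using Ī + A·d² with d = y − 19.399:
  vertical leg: d = 20.601 mm → contributes +919 425 mm⁴
  horizontal leg (remainder): d = -13.399 mm → contributes +282 704 mm⁴
Total I = 1 202 128 mm⁴.
Extreme fibre distance c = 60.601 mm; S = I/c = 19836.8 mm³.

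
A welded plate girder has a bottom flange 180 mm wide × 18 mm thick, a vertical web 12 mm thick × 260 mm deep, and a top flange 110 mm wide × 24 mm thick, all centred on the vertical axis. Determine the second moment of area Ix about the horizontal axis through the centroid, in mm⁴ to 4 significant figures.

Ix ≈ 1.330 × 10⁸ mm⁴

Decompose the section into non-overlapping parts with the origin at the bottom-left of its bounding rectangle.
Bottom plate: 180 × 18, A = 3 240 mm², y = 9 mm, Ī = 87 480 mm⁴.
Web plate: 12 × 260, A = 3 120 mm², y = 148 mm, Ī = 17 576 000 mm⁴.
Top plate: 110 × 24, A = 2 640 mm², y = 290 mm, Ī = 126 720 mm⁴.
Centroid: ȳ = ΣA·y / ΣA = 139.613 mm.
Transfer each piece to the horizontal axis through the centroid using Ī + A·d² with d = y − 139.613:
  bottom plate: d = -130.613 mm → contributes +55 361 371 mm⁴
  web plate: d = 8.38667 mm → contributes +17 795 449 mm⁴
  top plate: d = 150.387 mm → contributes +59 833 355 mm⁴
Total I = 132 990 174 mm⁴.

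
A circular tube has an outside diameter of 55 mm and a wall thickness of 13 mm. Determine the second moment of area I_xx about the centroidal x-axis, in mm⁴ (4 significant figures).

Break the section into simple shapes (no overlaps), measuring from the bottom-left corner of the bounding box.
Outer circle: ⌀55, A = 2375.83 mm², y = 27.5 mm, Ī = 449 180 mm⁴.
Bore (subtracted): ⌀29, A = 660.52 mm², y = 27.5 mm, Ī = 34718.6 mm⁴.
By symmetry the centroid is at mid-height, ȳ = 27.5 mm.
All pieces are centred on the centroidal x-axis, so I = ΣĪ (holes subtracted) = 414 462 mm⁴.

I_xx ≈ 4.145 × 10⁵ mm⁴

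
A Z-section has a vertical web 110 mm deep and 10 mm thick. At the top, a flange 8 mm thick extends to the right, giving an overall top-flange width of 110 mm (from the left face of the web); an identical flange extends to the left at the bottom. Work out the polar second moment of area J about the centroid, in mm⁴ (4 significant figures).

J ≈ 1.146 × 10⁷ mm⁴

Split into non-overlapping primitives; take the origin at the lower-left of the bounding box.
Web: 10 × 110, A = 1 100 mm², y = 55 mm, Ī = 1 109 167 mm⁴.
Top flange (beyond web): 100 × 8, A = 800 mm², y = 106 mm, Ī = 4266.67 mm⁴.
Bottom flange (beyond web): 100 × 8, A = 800 mm², y = 4 mm, Ī = 4266.67 mm⁴.
Centroid: ȳ = ΣA·y / ΣA = 55 mm.
Transfer each piece to the centroidal x-axis using Ī + A·d² with d = y − 55:
  web: d = 0 mm → contributes +1 109 167 mm⁴
  top flange (beyond web): d = 51 mm → contributes +2 085 067 mm⁴
  bottom flange (beyond web): d = -51 mm → contributes +2 085 067 mm⁴
Total I = 5 279 300 mm⁴.
For the y-axis: x̄ = 105 mm.
Repeating about the centroidal y-axis gives I_y = 6 182 500 mm⁴.
Polar second moment: J = I_x + I_y = 11 461 800 mm⁴.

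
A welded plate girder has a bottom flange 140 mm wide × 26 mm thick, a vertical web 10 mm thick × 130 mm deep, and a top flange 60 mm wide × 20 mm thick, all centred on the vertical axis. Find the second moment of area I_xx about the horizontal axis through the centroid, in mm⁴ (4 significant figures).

I_xx ≈ 2.485 × 10⁷ mm⁴

Split into non-overlapping primitives; take the origin at the lower-left of the bounding box.
Bottom plate: 140 × 26, A = 3 640 mm², y = 13 mm, Ī = 205 053 mm⁴.
Web plate: 10 × 130, A = 1 300 mm², y = 91 mm, Ī = 1 830 833 mm⁴.
Top plate: 60 × 20, A = 1 200 mm², y = 166 mm, Ī = 40 000 mm⁴.
Centroid: ȳ = ΣA·y / ΣA = 59.4169 mm.
Transfer each piece to the horizontal axis through the centroid using Ī + A·d² with d = y − 59.4169:
  bottom plate: d = -46.4169 mm → contributes +8 047 550 mm⁴
  web plate: d = 31.5831 mm → contributes +3 127 570 mm⁴
  top plate: d = 106.583 mm → contributes +13 671 939 mm⁴
Total I = 24 847 059 mm⁴.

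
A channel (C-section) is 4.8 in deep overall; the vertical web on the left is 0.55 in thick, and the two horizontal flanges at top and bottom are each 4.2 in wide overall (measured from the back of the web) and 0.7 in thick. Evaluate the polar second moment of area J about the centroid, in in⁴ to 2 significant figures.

Split into non-overlapping primitives; take the origin at the lower-left of the bounding box.
Web: 0.55 × 4.8, A = 2.64 in², y = 2.4 in, Ī = 5.069 in⁴.
Top flange (beyond web): 3.65 × 0.7, A = 2.555 in², y = 4.45 in, Ī = 0.1043 in⁴.
Bottom flange (beyond web): 3.65 × 0.7, A = 2.555 in², y = 0.35 in, Ī = 0.1043 in⁴.
By symmetry the centroid is at mid-height, ȳ = 2.4 in.
Transfer each piece to the centroidal x-axis using Ī + A·d² with d = y − 2.4:
  web: d = 0 in → contributes +5.069 in⁴
  top flange (beyond web): d = 2.05 in → contributes +10.84 in⁴
  bottom flange (beyond web): d = -2.05 in → contributes +10.84 in⁴
Total I = 26.75 in⁴.
For the y-axis: x̄ = 1.66 in.
Repeating about the centroidal y-axis gives I_y = 13.42 in⁴.
Polar second moment: J = I_x + I_y = 40.17 in⁴.

J ≈ 40 in⁴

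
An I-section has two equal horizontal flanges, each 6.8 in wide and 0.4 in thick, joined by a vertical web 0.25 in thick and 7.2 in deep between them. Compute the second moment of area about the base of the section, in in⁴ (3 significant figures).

I_base ≈ 202 in⁴

Decompose the section into non-overlapping parts with the origin at the bottom-left of its bounding rectangle.
Bottom flange: 6.8 × 0.4, A = 2.72 in², y = 0.2 in, Ī = 0.036267 in⁴.
Web: 0.25 × 7.2, A = 1.8 in², y = 4 in, Ī = 7.776 in⁴.
Top flange: 6.8 × 0.4, A = 2.72 in², y = 7.8 in, Ī = 0.036267 in⁴.
Transfer each piece to the base of the section using Ī + A·d² with d = y − 0:
  bottom flange: d = 0.2 in → contributes +0.14507 in⁴
  web: d = 4 in → contributes +36.576 in⁴
  top flange: d = 7.8 in → contributes +165.52 in⁴
Total I = 202.24 in⁴.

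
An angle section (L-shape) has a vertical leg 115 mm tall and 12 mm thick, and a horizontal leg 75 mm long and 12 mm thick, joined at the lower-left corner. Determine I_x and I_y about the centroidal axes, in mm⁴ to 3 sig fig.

Decompose the section into non-overlapping parts with the origin at the bottom-left of its bounding rectangle.
Vertical leg: 12 × 115, A = 1 380 mm², y = 57.5 mm, Ī = 1 520 875 mm⁴.
Horizontal leg (remainder): 63 × 12, A = 756 mm², y = 6 mm, Ī = 9 072 mm⁴.
Centroid: ȳ = ΣA·y / ΣA = 39.272 mm.
Transfer each piece to the centroidal x-axis using Ī + A·d² with d = y − 39.272:
  vertical leg: d = 18.228 mm → contributes +1 979 370 mm⁴
  horizontal leg (remainder): d = -33.272 mm → contributes +846 007 mm⁴
Total I = 2 825 377 mm⁴.
For the y-axis: x̄ = 19.272 mm.
Repeating about the centroidal y-axis gives I_y = 953 457 mm⁴.

I_x ≈ 2.83 × 10⁶ mm⁴, I_y ≈ 9.53 × 10⁵ mm⁴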